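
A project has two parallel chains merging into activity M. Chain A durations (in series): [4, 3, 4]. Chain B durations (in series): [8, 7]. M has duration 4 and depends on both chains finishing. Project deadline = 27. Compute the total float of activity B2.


Forward pass: ES(B2) = sum of predecessors on chain B = 8
EF = ES + duration = 8 + 7 = 15
Backward pass: LF(M) = deadline = 27; LS(M) = 27 - 4 = 23
LF(B2) = LS(M) - sum(successors on chain B) = 23 - 0 = 23
LS = LF - duration = 23 - 7 = 16
Total float = LS - ES = 16 - 8 = 8

8


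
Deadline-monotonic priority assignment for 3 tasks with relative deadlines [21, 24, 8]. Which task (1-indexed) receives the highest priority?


Sort tasks by relative deadline (ascending):
  Task 3: deadline = 8
  Task 1: deadline = 21
  Task 2: deadline = 24
Priority order (highest first): [3, 1, 2]
Highest priority task = 3

3


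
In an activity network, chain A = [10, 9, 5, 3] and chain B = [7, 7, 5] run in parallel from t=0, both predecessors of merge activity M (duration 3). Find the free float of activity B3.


ES(B3) = sum of predecessors on chain B = 14
EF(B3) = ES + duration = 14 + 5 = 19
Successor of B3 is M. ES(M) = max(sum(A), sum(B)) = max(27, 19) = 27
Free float = ES(successor) - EF(current) = 27 - 19 = 8

8


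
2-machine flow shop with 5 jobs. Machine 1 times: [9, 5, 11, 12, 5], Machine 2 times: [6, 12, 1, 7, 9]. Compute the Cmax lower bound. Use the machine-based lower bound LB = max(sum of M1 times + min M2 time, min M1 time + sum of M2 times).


LB1 = sum(M1 times) + min(M2 times) = 42 + 1 = 43
LB2 = min(M1 times) + sum(M2 times) = 5 + 35 = 40
Lower bound = max(LB1, LB2) = max(43, 40) = 43

43


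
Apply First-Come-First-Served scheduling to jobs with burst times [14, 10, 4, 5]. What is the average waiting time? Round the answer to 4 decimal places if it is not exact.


FCFS order (as given): [14, 10, 4, 5]
Waiting times:
  Job 1: wait = 0
  Job 2: wait = 14
  Job 3: wait = 24
  Job 4: wait = 28
Sum of waiting times = 66
Average waiting time = 66/4 = 16.5

16.5


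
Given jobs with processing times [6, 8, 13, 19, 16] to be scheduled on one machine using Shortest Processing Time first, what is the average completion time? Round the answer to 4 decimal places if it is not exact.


Sort jobs by processing time (SPT order): [6, 8, 13, 16, 19]
Compute completion times sequentially:
  Job 1: processing = 6, completes at 6
  Job 2: processing = 8, completes at 14
  Job 3: processing = 13, completes at 27
  Job 4: processing = 16, completes at 43
  Job 5: processing = 19, completes at 62
Sum of completion times = 152
Average completion time = 152/5 = 30.4

30.4


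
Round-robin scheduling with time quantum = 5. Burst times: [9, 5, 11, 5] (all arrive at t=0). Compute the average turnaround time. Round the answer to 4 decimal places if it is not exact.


Time quantum = 5
Execution trace:
  J1 runs 5 units, time = 5
  J2 runs 5 units, time = 10
  J3 runs 5 units, time = 15
  J4 runs 5 units, time = 20
  J1 runs 4 units, time = 24
  J3 runs 5 units, time = 29
  J3 runs 1 units, time = 30
Finish times: [24, 10, 30, 20]
Average turnaround = 84/4 = 21.0

21.0


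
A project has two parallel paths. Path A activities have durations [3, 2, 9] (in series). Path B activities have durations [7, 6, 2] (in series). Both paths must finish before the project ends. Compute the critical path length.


Path A total = 3 + 2 + 9 = 14
Path B total = 7 + 6 + 2 = 15
Critical path = longest path = max(14, 15) = 15

15


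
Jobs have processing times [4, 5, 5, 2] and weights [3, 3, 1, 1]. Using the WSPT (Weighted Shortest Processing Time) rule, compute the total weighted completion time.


Compute p/w ratios and sort ascending (WSPT): [(4, 3), (5, 3), (2, 1), (5, 1)]
Compute weighted completion times:
  Job (p=4,w=3): C=4, w*C=3*4=12
  Job (p=5,w=3): C=9, w*C=3*9=27
  Job (p=2,w=1): C=11, w*C=1*11=11
  Job (p=5,w=1): C=16, w*C=1*16=16
Total weighted completion time = 66

66


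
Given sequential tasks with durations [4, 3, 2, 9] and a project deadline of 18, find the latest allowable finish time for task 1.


LF(activity 1) = deadline - sum of successor durations
Successors: activities 2 through 4 with durations [3, 2, 9]
Sum of successor durations = 14
LF = 18 - 14 = 4

4


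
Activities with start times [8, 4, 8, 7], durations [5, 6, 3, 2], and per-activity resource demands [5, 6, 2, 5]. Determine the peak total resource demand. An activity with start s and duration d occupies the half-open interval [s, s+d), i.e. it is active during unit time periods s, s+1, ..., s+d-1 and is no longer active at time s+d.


Each activity i is active on [start_i, start_i + duration_i).
Compute total resource usage per time slot:
  t=0: active resources = [], total = 0
  t=1: active resources = [], total = 0
  t=2: active resources = [], total = 0
  t=3: active resources = [], total = 0
  t=4: active resources = [6], total = 6
  t=5: active resources = [6], total = 6
  t=6: active resources = [6], total = 6
  t=7: active resources = [6, 5], total = 11
  t=8: active resources = [5, 6, 2, 5], total = 18
  t=9: active resources = [5, 6, 2], total = 13
  t=10: active resources = [5, 2], total = 7
  t=11: active resources = [5], total = 5
  t=12: active resources = [5], total = 5
Peak resource demand = 18

18


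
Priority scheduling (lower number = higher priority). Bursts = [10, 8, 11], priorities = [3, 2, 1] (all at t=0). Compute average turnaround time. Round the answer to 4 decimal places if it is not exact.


Sort by priority (ascending = highest first):
Order: [(1, 11), (2, 8), (3, 10)]
Completion times:
  Priority 1, burst=11, C=11
  Priority 2, burst=8, C=19
  Priority 3, burst=10, C=29
Average turnaround = 59/3 = 19.6667

19.6667


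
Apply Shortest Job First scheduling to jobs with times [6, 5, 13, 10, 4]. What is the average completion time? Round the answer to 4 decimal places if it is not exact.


SJF order (ascending): [4, 5, 6, 10, 13]
Completion times:
  Job 1: burst=4, C=4
  Job 2: burst=5, C=9
  Job 3: burst=6, C=15
  Job 4: burst=10, C=25
  Job 5: burst=13, C=38
Average completion = 91/5 = 18.2

18.2


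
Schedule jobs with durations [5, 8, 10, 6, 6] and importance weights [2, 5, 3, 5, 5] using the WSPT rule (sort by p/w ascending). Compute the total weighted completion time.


Compute p/w ratios and sort ascending (WSPT): [(6, 5), (6, 5), (8, 5), (5, 2), (10, 3)]
Compute weighted completion times:
  Job (p=6,w=5): C=6, w*C=5*6=30
  Job (p=6,w=5): C=12, w*C=5*12=60
  Job (p=8,w=5): C=20, w*C=5*20=100
  Job (p=5,w=2): C=25, w*C=2*25=50
  Job (p=10,w=3): C=35, w*C=3*35=105
Total weighted completion time = 345

345


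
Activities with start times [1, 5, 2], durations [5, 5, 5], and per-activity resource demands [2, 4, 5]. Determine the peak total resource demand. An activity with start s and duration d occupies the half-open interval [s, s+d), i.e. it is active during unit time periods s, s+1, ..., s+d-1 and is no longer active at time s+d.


Each activity i is active on [start_i, start_i + duration_i).
Compute total resource usage per time slot:
  t=0: active resources = [], total = 0
  t=1: active resources = [2], total = 2
  t=2: active resources = [2, 5], total = 7
  t=3: active resources = [2, 5], total = 7
  t=4: active resources = [2, 5], total = 7
  t=5: active resources = [2, 4, 5], total = 11
  t=6: active resources = [4, 5], total = 9
  t=7: active resources = [4], total = 4
  t=8: active resources = [4], total = 4
  t=9: active resources = [4], total = 4
Peak resource demand = 11

11


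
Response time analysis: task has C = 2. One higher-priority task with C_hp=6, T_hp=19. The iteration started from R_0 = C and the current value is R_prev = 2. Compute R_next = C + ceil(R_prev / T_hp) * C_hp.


R_next = C + ceil(R_prev / T_hp) * C_hp
ceil(2 / 19) = ceil(0.1053) = 1
Interference = 1 * 6 = 6
R_next = 2 + 6 = 8

8


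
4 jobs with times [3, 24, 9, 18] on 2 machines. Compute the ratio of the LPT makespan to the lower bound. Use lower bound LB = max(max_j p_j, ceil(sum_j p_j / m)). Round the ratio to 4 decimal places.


LPT order: [24, 18, 9, 3]
Machine loads after assignment: [27, 27]
LPT makespan = 27
Lower bound = max(max_job, ceil(total/2)) = max(24, 27) = 27
Ratio = 27 / 27 = 1.0

1.0


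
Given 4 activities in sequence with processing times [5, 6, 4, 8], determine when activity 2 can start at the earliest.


Activity 2 starts after activities 1 through 1 complete.
Predecessor durations: [5]
ES = 5 = 5

5


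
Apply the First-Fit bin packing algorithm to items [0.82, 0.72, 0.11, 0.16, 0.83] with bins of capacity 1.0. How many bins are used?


Place items sequentially using First-Fit:
  Item 0.82 -> new Bin 1
  Item 0.72 -> new Bin 2
  Item 0.11 -> Bin 1 (now 0.93)
  Item 0.16 -> Bin 2 (now 0.88)
  Item 0.83 -> new Bin 3
Total bins used = 3

3


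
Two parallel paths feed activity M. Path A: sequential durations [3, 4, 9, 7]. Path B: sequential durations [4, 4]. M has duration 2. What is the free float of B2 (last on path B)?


ES(B2) = sum of predecessors on chain B = 4
EF(B2) = ES + duration = 4 + 4 = 8
Successor of B2 is M. ES(M) = max(sum(A), sum(B)) = max(23, 8) = 23
Free float = ES(successor) - EF(current) = 23 - 8 = 15

15


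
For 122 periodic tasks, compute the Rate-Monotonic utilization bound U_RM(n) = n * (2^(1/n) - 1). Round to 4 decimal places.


Compute 2^(1/122) = 1.0056977048
Subtract 1: 1.0056977048 - 1 = 0.0056977048
Multiply by n: 122 * 0.0056977048 = 0.6951199856
Round to 4 dp: 0.6951

0.6951


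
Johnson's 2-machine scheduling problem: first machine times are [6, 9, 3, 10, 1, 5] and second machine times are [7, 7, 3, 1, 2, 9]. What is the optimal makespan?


Apply Johnson's rule:
  Group 1 (a <= b): [(5, 1, 2), (3, 3, 3), (6, 5, 9), (1, 6, 7)]
  Group 2 (a > b): [(2, 9, 7), (4, 10, 1)]
Optimal job order: [5, 3, 6, 1, 2, 4]
Schedule:
  Job 5: M1 done at 1, M2 done at 3
  Job 3: M1 done at 4, M2 done at 7
  Job 6: M1 done at 9, M2 done at 18
  Job 1: M1 done at 15, M2 done at 25
  Job 2: M1 done at 24, M2 done at 32
  Job 4: M1 done at 34, M2 done at 35
Makespan = 35

35


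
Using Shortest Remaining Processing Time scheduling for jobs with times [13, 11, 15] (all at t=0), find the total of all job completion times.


Since all jobs arrive at t=0, SRPT equals SPT ordering.
SPT order: [11, 13, 15]
Completion times:
  Job 1: p=11, C=11
  Job 2: p=13, C=24
  Job 3: p=15, C=39
Total completion time = 11 + 24 + 39 = 74

74


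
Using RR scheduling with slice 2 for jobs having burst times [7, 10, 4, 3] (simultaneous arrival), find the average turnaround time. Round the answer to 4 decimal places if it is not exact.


Time quantum = 2
Execution trace:
  J1 runs 2 units, time = 2
  J2 runs 2 units, time = 4
  J3 runs 2 units, time = 6
  J4 runs 2 units, time = 8
  J1 runs 2 units, time = 10
  J2 runs 2 units, time = 12
  J3 runs 2 units, time = 14
  J4 runs 1 units, time = 15
  J1 runs 2 units, time = 17
  J2 runs 2 units, time = 19
  J1 runs 1 units, time = 20
  J2 runs 2 units, time = 22
  J2 runs 2 units, time = 24
Finish times: [20, 24, 14, 15]
Average turnaround = 73/4 = 18.25

18.25


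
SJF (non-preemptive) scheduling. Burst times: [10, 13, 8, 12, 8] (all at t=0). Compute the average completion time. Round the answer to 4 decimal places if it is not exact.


SJF order (ascending): [8, 8, 10, 12, 13]
Completion times:
  Job 1: burst=8, C=8
  Job 2: burst=8, C=16
  Job 3: burst=10, C=26
  Job 4: burst=12, C=38
  Job 5: burst=13, C=51
Average completion = 139/5 = 27.8

27.8


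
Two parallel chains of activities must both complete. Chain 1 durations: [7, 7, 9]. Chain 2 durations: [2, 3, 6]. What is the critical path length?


Path A total = 7 + 7 + 9 = 23
Path B total = 2 + 3 + 6 = 11
Critical path = longest path = max(23, 11) = 23

23


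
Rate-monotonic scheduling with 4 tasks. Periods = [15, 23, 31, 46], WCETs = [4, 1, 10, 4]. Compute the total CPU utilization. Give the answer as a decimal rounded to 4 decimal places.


Compute individual utilizations (exact fractions):
  Task 1: C/T = 4/15 (approx. 0.2667)
  Task 2: C/T = 1/23 (approx. 0.0435)
  Task 3: C/T = 10/31 (approx. 0.3226)
  Task 4: C/T = 4/46 = 2/23 (approx. 0.087)
Total utilization U = 4/15 + 1/23 + 10/31 + 2/23 = 7697/10695
Rounded to 4 decimal places: U = 0.7197
RM (Liu & Layland) bound for 4 tasks = 0.756828; compare with U = 7697/10695 (approx. 0.719682)
U <= bound, so schedulable by RM sufficient condition.

0.7197


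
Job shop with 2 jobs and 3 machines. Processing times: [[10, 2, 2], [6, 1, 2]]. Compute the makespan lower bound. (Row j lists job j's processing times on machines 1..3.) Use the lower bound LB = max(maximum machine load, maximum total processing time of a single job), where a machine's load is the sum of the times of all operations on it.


Machine loads:
  Machine 1: 10 + 6 = 16
  Machine 2: 2 + 1 = 3
  Machine 3: 2 + 2 = 4
Max machine load = 16
Job totals:
  Job 1: 14
  Job 2: 9
Max job total = 14
Lower bound = max(16, 14) = 16

16


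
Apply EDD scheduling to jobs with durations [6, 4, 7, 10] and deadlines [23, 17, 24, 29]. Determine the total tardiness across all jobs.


Sort by due date (EDD order): [(4, 17), (6, 23), (7, 24), (10, 29)]
Compute completion times and tardiness:
  Job 1: p=4, d=17, C=4, tardiness=max(0,4-17)=0
  Job 2: p=6, d=23, C=10, tardiness=max(0,10-23)=0
  Job 3: p=7, d=24, C=17, tardiness=max(0,17-24)=0
  Job 4: p=10, d=29, C=27, tardiness=max(0,27-29)=0
Total tardiness = 0

0


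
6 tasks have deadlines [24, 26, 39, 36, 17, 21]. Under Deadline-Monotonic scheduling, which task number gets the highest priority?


Sort tasks by relative deadline (ascending):
  Task 5: deadline = 17
  Task 6: deadline = 21
  Task 1: deadline = 24
  Task 2: deadline = 26
  Task 4: deadline = 36
  Task 3: deadline = 39
Priority order (highest first): [5, 6, 1, 2, 4, 3]
Highest priority task = 5

5


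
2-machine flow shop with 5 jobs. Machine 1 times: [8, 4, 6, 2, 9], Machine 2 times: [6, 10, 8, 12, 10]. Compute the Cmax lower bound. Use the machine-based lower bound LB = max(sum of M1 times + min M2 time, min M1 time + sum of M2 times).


LB1 = sum(M1 times) + min(M2 times) = 29 + 6 = 35
LB2 = min(M1 times) + sum(M2 times) = 2 + 46 = 48
Lower bound = max(LB1, LB2) = max(35, 48) = 48

48


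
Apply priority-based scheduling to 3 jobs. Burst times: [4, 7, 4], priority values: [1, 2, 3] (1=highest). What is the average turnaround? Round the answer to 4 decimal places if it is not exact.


Sort by priority (ascending = highest first):
Order: [(1, 4), (2, 7), (3, 4)]
Completion times:
  Priority 1, burst=4, C=4
  Priority 2, burst=7, C=11
  Priority 3, burst=4, C=15
Average turnaround = 30/3 = 10.0

10.0


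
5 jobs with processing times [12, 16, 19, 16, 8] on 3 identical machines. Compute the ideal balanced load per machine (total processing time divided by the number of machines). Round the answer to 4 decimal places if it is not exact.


Total processing time = 12 + 16 + 19 + 16 + 8 = 71
Number of machines = 3
Ideal balanced load = 71 / 3 = 23.6667

23.6667


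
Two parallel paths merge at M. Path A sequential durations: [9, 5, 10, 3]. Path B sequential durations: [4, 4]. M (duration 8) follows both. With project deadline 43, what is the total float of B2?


Forward pass: ES(B2) = sum of predecessors on chain B = 4
EF = ES + duration = 4 + 4 = 8
Backward pass: LF(M) = deadline = 43; LS(M) = 43 - 8 = 35
LF(B2) = LS(M) - sum(successors on chain B) = 35 - 0 = 35
LS = LF - duration = 35 - 4 = 31
Total float = LS - ES = 31 - 4 = 27

27


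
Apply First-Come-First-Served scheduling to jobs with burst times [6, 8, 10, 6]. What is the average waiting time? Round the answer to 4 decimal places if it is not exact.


FCFS order (as given): [6, 8, 10, 6]
Waiting times:
  Job 1: wait = 0
  Job 2: wait = 6
  Job 3: wait = 14
  Job 4: wait = 24
Sum of waiting times = 44
Average waiting time = 44/4 = 11.0

11.0


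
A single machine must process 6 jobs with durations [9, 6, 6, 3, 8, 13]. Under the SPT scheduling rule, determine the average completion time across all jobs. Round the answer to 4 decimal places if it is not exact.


Sort jobs by processing time (SPT order): [3, 6, 6, 8, 9, 13]
Compute completion times sequentially:
  Job 1: processing = 3, completes at 3
  Job 2: processing = 6, completes at 9
  Job 3: processing = 6, completes at 15
  Job 4: processing = 8, completes at 23
  Job 5: processing = 9, completes at 32
  Job 6: processing = 13, completes at 45
Sum of completion times = 127
Average completion time = 127/6 = 21.1667

21.1667


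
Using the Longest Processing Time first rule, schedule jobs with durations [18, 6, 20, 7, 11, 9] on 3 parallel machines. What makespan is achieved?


Sort jobs in decreasing order (LPT): [20, 18, 11, 9, 7, 6]
Assign each job to the least loaded machine:
  Machine 1: jobs [20, 6], load = 26
  Machine 2: jobs [18, 7], load = 25
  Machine 3: jobs [11, 9], load = 20
Makespan = max load = 26

26


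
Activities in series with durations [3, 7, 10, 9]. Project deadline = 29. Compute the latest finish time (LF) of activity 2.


LF(activity 2) = deadline - sum of successor durations
Successors: activities 3 through 4 with durations [10, 9]
Sum of successor durations = 19
LF = 29 - 19 = 10

10


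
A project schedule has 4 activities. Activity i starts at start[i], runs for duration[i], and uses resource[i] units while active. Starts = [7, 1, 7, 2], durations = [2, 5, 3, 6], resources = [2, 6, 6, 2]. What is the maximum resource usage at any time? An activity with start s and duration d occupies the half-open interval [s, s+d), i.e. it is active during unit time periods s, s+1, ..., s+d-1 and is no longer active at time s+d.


Each activity i is active on [start_i, start_i + duration_i).
Compute total resource usage per time slot:
  t=0: active resources = [], total = 0
  t=1: active resources = [6], total = 6
  t=2: active resources = [6, 2], total = 8
  t=3: active resources = [6, 2], total = 8
  t=4: active resources = [6, 2], total = 8
  t=5: active resources = [6, 2], total = 8
  t=6: active resources = [2], total = 2
  t=7: active resources = [2, 6, 2], total = 10
  t=8: active resources = [2, 6], total = 8
  t=9: active resources = [6], total = 6
Peak resource demand = 10

10


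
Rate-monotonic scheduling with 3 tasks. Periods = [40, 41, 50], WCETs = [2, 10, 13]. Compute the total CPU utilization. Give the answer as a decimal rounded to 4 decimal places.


Compute individual utilizations (exact fractions):
  Task 1: C/T = 2/40 = 1/20 (approx. 0.05)
  Task 2: C/T = 10/41 (approx. 0.2439)
  Task 3: C/T = 13/50 (approx. 0.26)
Total utilization U = 1/20 + 10/41 + 13/50 = 2271/4100
Rounded to 4 decimal places: U = 0.5539
RM (Liu & Layland) bound for 3 tasks = 0.779763; compare with U = 2271/4100 (approx. 0.553902)
U <= bound, so schedulable by RM sufficient condition.

0.5539


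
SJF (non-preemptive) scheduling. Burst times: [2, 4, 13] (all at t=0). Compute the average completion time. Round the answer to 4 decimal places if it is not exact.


SJF order (ascending): [2, 4, 13]
Completion times:
  Job 1: burst=2, C=2
  Job 2: burst=4, C=6
  Job 3: burst=13, C=19
Average completion = 27/3 = 9.0

9.0


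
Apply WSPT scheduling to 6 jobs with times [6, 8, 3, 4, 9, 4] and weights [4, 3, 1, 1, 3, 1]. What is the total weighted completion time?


Compute p/w ratios and sort ascending (WSPT): [(6, 4), (8, 3), (3, 1), (9, 3), (4, 1), (4, 1)]
Compute weighted completion times:
  Job (p=6,w=4): C=6, w*C=4*6=24
  Job (p=8,w=3): C=14, w*C=3*14=42
  Job (p=3,w=1): C=17, w*C=1*17=17
  Job (p=9,w=3): C=26, w*C=3*26=78
  Job (p=4,w=1): C=30, w*C=1*30=30
  Job (p=4,w=1): C=34, w*C=1*34=34
Total weighted completion time = 225

225


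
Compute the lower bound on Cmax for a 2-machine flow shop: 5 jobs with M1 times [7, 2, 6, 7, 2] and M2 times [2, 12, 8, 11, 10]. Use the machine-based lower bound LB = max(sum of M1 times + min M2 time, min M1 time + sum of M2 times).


LB1 = sum(M1 times) + min(M2 times) = 24 + 2 = 26
LB2 = min(M1 times) + sum(M2 times) = 2 + 43 = 45
Lower bound = max(LB1, LB2) = max(26, 45) = 45

45


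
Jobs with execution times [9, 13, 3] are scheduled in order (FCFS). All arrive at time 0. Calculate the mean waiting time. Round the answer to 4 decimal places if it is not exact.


FCFS order (as given): [9, 13, 3]
Waiting times:
  Job 1: wait = 0
  Job 2: wait = 9
  Job 3: wait = 22
Sum of waiting times = 31
Average waiting time = 31/3 = 10.3333

10.3333


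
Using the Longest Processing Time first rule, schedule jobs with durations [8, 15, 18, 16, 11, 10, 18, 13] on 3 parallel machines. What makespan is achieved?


Sort jobs in decreasing order (LPT): [18, 18, 16, 15, 13, 11, 10, 8]
Assign each job to the least loaded machine:
  Machine 1: jobs [18, 13, 8], load = 39
  Machine 2: jobs [18, 11, 10], load = 39
  Machine 3: jobs [16, 15], load = 31
Makespan = max load = 39

39


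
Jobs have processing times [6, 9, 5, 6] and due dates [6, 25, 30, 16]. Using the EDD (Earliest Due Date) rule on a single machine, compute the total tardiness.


Sort by due date (EDD order): [(6, 6), (6, 16), (9, 25), (5, 30)]
Compute completion times and tardiness:
  Job 1: p=6, d=6, C=6, tardiness=max(0,6-6)=0
  Job 2: p=6, d=16, C=12, tardiness=max(0,12-16)=0
  Job 3: p=9, d=25, C=21, tardiness=max(0,21-25)=0
  Job 4: p=5, d=30, C=26, tardiness=max(0,26-30)=0
Total tardiness = 0

0


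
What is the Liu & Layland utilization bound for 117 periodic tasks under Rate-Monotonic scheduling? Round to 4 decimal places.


Compute 2^(1/117) = 1.0059419185
Subtract 1: 1.0059419185 - 1 = 0.0059419185
Multiply by n: 117 * 0.0059419185 = 0.6952044645
Round to 4 dp: 0.6952

0.6952


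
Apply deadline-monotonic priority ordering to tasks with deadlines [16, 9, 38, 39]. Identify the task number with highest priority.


Sort tasks by relative deadline (ascending):
  Task 2: deadline = 9
  Task 1: deadline = 16
  Task 3: deadline = 38
  Task 4: deadline = 39
Priority order (highest first): [2, 1, 3, 4]
Highest priority task = 2

2


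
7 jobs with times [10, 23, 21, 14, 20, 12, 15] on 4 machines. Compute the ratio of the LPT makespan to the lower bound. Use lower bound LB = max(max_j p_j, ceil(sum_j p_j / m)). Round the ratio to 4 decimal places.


LPT order: [23, 21, 20, 15, 14, 12, 10]
Machine loads after assignment: [23, 31, 32, 29]
LPT makespan = 32
Lower bound = max(max_job, ceil(total/4)) = max(23, 29) = 29
Ratio = 32 / 29 = 1.1034

1.1034


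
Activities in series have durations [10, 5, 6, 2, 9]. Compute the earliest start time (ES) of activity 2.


Activity 2 starts after activities 1 through 1 complete.
Predecessor durations: [10]
ES = 10 = 10

10


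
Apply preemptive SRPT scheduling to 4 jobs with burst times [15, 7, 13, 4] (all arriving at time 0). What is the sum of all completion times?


Since all jobs arrive at t=0, SRPT equals SPT ordering.
SPT order: [4, 7, 13, 15]
Completion times:
  Job 1: p=4, C=4
  Job 2: p=7, C=11
  Job 3: p=13, C=24
  Job 4: p=15, C=39
Total completion time = 4 + 11 + 24 + 39 = 78

78


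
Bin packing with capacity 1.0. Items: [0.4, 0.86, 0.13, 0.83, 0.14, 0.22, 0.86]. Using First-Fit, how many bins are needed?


Place items sequentially using First-Fit:
  Item 0.4 -> new Bin 1
  Item 0.86 -> new Bin 2
  Item 0.13 -> Bin 1 (now 0.53)
  Item 0.83 -> new Bin 3
  Item 0.14 -> Bin 1 (now 0.67)
  Item 0.22 -> Bin 1 (now 0.89)
  Item 0.86 -> new Bin 4
Total bins used = 4

4


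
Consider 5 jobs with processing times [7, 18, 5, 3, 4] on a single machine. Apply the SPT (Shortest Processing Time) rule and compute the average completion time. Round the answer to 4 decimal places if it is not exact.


Sort jobs by processing time (SPT order): [3, 4, 5, 7, 18]
Compute completion times sequentially:
  Job 1: processing = 3, completes at 3
  Job 2: processing = 4, completes at 7
  Job 3: processing = 5, completes at 12
  Job 4: processing = 7, completes at 19
  Job 5: processing = 18, completes at 37
Sum of completion times = 78
Average completion time = 78/5 = 15.6

15.6


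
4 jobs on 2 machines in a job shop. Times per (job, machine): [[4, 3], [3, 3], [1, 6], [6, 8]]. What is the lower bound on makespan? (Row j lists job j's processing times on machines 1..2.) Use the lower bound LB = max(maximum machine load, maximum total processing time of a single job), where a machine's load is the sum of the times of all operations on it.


Machine loads:
  Machine 1: 4 + 3 + 1 + 6 = 14
  Machine 2: 3 + 3 + 6 + 8 = 20
Max machine load = 20
Job totals:
  Job 1: 7
  Job 2: 6
  Job 3: 7
  Job 4: 14
Max job total = 14
Lower bound = max(20, 14) = 20

20


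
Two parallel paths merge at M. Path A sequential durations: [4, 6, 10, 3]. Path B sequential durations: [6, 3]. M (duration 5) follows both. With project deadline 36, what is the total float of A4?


Forward pass: ES(A4) = sum of predecessors on chain A = 20
EF = ES + duration = 20 + 3 = 23
Backward pass: LF(M) = deadline = 36; LS(M) = 36 - 5 = 31
LF(A4) = LS(M) - sum(successors on chain A) = 31 - 0 = 31
LS = LF - duration = 31 - 3 = 28
Total float = LS - ES = 28 - 20 = 8

8


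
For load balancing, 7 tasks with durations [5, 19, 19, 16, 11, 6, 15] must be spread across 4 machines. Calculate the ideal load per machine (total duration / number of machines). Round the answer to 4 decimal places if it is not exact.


Total processing time = 5 + 19 + 19 + 16 + 11 + 6 + 15 = 91
Number of machines = 4
Ideal balanced load = 91 / 4 = 22.75

22.75


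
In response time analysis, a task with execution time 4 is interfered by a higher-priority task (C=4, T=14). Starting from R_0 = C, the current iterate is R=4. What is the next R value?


R_next = C + ceil(R_prev / T_hp) * C_hp
ceil(4 / 14) = ceil(0.2857) = 1
Interference = 1 * 4 = 4
R_next = 4 + 4 = 8

8


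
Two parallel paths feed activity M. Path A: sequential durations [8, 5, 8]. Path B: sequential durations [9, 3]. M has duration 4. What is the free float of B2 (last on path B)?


ES(B2) = sum of predecessors on chain B = 9
EF(B2) = ES + duration = 9 + 3 = 12
Successor of B2 is M. ES(M) = max(sum(A), sum(B)) = max(21, 12) = 21
Free float = ES(successor) - EF(current) = 21 - 12 = 9

9


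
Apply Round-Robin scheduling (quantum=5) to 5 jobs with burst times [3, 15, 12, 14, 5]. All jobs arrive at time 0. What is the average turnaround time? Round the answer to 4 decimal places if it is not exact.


Time quantum = 5
Execution trace:
  J1 runs 3 units, time = 3
  J2 runs 5 units, time = 8
  J3 runs 5 units, time = 13
  J4 runs 5 units, time = 18
  J5 runs 5 units, time = 23
  J2 runs 5 units, time = 28
  J3 runs 5 units, time = 33
  J4 runs 5 units, time = 38
  J2 runs 5 units, time = 43
  J3 runs 2 units, time = 45
  J4 runs 4 units, time = 49
Finish times: [3, 43, 45, 49, 23]
Average turnaround = 163/5 = 32.6

32.6


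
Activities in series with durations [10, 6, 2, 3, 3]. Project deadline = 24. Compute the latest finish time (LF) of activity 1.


LF(activity 1) = deadline - sum of successor durations
Successors: activities 2 through 5 with durations [6, 2, 3, 3]
Sum of successor durations = 14
LF = 24 - 14 = 10

10


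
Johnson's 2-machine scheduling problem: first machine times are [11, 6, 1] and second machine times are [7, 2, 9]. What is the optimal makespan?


Apply Johnson's rule:
  Group 1 (a <= b): [(3, 1, 9)]
  Group 2 (a > b): [(1, 11, 7), (2, 6, 2)]
Optimal job order: [3, 1, 2]
Schedule:
  Job 3: M1 done at 1, M2 done at 10
  Job 1: M1 done at 12, M2 done at 19
  Job 2: M1 done at 18, M2 done at 21
Makespan = 21

21


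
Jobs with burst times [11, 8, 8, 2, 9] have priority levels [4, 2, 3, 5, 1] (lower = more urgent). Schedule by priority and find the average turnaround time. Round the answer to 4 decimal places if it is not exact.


Sort by priority (ascending = highest first):
Order: [(1, 9), (2, 8), (3, 8), (4, 11), (5, 2)]
Completion times:
  Priority 1, burst=9, C=9
  Priority 2, burst=8, C=17
  Priority 3, burst=8, C=25
  Priority 4, burst=11, C=36
  Priority 5, burst=2, C=38
Average turnaround = 125/5 = 25.0

25.0


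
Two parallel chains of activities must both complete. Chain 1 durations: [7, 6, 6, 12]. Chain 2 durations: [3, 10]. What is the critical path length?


Path A total = 7 + 6 + 6 + 12 = 31
Path B total = 3 + 10 = 13
Critical path = longest path = max(31, 13) = 31

31


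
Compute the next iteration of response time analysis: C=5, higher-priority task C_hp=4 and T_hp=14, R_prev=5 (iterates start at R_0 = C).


R_next = C + ceil(R_prev / T_hp) * C_hp
ceil(5 / 14) = ceil(0.3571) = 1
Interference = 1 * 4 = 4
R_next = 5 + 4 = 9

9


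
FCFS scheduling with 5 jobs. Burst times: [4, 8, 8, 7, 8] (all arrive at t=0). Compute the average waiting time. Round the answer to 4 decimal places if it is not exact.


FCFS order (as given): [4, 8, 8, 7, 8]
Waiting times:
  Job 1: wait = 0
  Job 2: wait = 4
  Job 3: wait = 12
  Job 4: wait = 20
  Job 5: wait = 27
Sum of waiting times = 63
Average waiting time = 63/5 = 12.6

12.6


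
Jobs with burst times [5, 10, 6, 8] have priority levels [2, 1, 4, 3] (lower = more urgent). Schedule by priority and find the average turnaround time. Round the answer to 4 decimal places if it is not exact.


Sort by priority (ascending = highest first):
Order: [(1, 10), (2, 5), (3, 8), (4, 6)]
Completion times:
  Priority 1, burst=10, C=10
  Priority 2, burst=5, C=15
  Priority 3, burst=8, C=23
  Priority 4, burst=6, C=29
Average turnaround = 77/4 = 19.25

19.25


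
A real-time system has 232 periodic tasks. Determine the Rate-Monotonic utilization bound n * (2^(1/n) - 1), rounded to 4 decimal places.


Compute 2^(1/232) = 1.0029921710
Subtract 1: 1.0029921710 - 1 = 0.0029921710
Multiply by n: 232 * 0.0029921710 = 0.6941836720
Round to 4 dp: 0.6942

0.6942


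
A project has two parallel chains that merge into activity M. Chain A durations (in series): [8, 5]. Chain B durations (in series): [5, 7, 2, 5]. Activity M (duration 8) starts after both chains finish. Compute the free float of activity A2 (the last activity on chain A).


ES(A2) = sum of predecessors on chain A = 8
EF(A2) = ES + duration = 8 + 5 = 13
Successor of A2 is M. ES(M) = max(sum(A), sum(B)) = max(13, 19) = 19
Free float = ES(successor) - EF(current) = 19 - 13 = 6

6


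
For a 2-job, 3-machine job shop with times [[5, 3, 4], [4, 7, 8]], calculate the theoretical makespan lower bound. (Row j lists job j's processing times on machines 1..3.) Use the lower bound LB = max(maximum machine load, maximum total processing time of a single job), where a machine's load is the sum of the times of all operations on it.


Machine loads:
  Machine 1: 5 + 4 = 9
  Machine 2: 3 + 7 = 10
  Machine 3: 4 + 8 = 12
Max machine load = 12
Job totals:
  Job 1: 12
  Job 2: 19
Max job total = 19
Lower bound = max(12, 19) = 19

19


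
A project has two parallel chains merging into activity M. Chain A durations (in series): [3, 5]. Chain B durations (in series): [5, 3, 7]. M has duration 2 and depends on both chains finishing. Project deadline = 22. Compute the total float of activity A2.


Forward pass: ES(A2) = sum of predecessors on chain A = 3
EF = ES + duration = 3 + 5 = 8
Backward pass: LF(M) = deadline = 22; LS(M) = 22 - 2 = 20
LF(A2) = LS(M) - sum(successors on chain A) = 20 - 0 = 20
LS = LF - duration = 20 - 5 = 15
Total float = LS - ES = 15 - 3 = 12

12


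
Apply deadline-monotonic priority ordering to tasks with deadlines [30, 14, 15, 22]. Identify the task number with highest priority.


Sort tasks by relative deadline (ascending):
  Task 2: deadline = 14
  Task 3: deadline = 15
  Task 4: deadline = 22
  Task 1: deadline = 30
Priority order (highest first): [2, 3, 4, 1]
Highest priority task = 2

2


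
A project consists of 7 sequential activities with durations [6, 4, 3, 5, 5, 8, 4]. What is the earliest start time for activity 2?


Activity 2 starts after activities 1 through 1 complete.
Predecessor durations: [6]
ES = 6 = 6

6


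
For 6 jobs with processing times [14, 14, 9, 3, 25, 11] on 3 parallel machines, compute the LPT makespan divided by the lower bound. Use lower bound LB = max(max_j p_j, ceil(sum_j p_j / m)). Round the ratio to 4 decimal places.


LPT order: [25, 14, 14, 11, 9, 3]
Machine loads after assignment: [25, 25, 26]
LPT makespan = 26
Lower bound = max(max_job, ceil(total/3)) = max(25, 26) = 26
Ratio = 26 / 26 = 1.0

1.0


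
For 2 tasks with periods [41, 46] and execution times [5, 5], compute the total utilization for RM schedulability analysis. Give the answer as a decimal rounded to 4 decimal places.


Compute individual utilizations (exact fractions):
  Task 1: C/T = 5/41 (approx. 0.122)
  Task 2: C/T = 5/46 (approx. 0.1087)
Total utilization U = 5/41 + 5/46 = 435/1886
Rounded to 4 decimal places: U = 0.2306
RM (Liu & Layland) bound for 2 tasks = 0.828427; compare with U = 435/1886 (approx. 0.230647)
U <= bound, so schedulable by RM sufficient condition.

0.2306


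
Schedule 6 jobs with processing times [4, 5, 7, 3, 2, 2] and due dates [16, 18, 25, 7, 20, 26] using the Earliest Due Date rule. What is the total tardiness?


Sort by due date (EDD order): [(3, 7), (4, 16), (5, 18), (2, 20), (7, 25), (2, 26)]
Compute completion times and tardiness:
  Job 1: p=3, d=7, C=3, tardiness=max(0,3-7)=0
  Job 2: p=4, d=16, C=7, tardiness=max(0,7-16)=0
  Job 3: p=5, d=18, C=12, tardiness=max(0,12-18)=0
  Job 4: p=2, d=20, C=14, tardiness=max(0,14-20)=0
  Job 5: p=7, d=25, C=21, tardiness=max(0,21-25)=0
  Job 6: p=2, d=26, C=23, tardiness=max(0,23-26)=0
Total tardiness = 0

0


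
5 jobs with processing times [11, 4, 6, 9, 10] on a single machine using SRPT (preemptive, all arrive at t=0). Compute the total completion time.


Since all jobs arrive at t=0, SRPT equals SPT ordering.
SPT order: [4, 6, 9, 10, 11]
Completion times:
  Job 1: p=4, C=4
  Job 2: p=6, C=10
  Job 3: p=9, C=19
  Job 4: p=10, C=29
  Job 5: p=11, C=40
Total completion time = 4 + 10 + 19 + 29 + 40 = 102

102


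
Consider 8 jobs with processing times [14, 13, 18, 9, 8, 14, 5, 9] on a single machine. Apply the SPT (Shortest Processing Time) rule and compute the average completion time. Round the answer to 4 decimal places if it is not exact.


Sort jobs by processing time (SPT order): [5, 8, 9, 9, 13, 14, 14, 18]
Compute completion times sequentially:
  Job 1: processing = 5, completes at 5
  Job 2: processing = 8, completes at 13
  Job 3: processing = 9, completes at 22
  Job 4: processing = 9, completes at 31
  Job 5: processing = 13, completes at 44
  Job 6: processing = 14, completes at 58
  Job 7: processing = 14, completes at 72
  Job 8: processing = 18, completes at 90
Sum of completion times = 335
Average completion time = 335/8 = 41.875

41.875


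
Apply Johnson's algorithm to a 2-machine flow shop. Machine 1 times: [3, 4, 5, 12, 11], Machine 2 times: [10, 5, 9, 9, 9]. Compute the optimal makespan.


Apply Johnson's rule:
  Group 1 (a <= b): [(1, 3, 10), (2, 4, 5), (3, 5, 9)]
  Group 2 (a > b): [(4, 12, 9), (5, 11, 9)]
Optimal job order: [1, 2, 3, 4, 5]
Schedule:
  Job 1: M1 done at 3, M2 done at 13
  Job 2: M1 done at 7, M2 done at 18
  Job 3: M1 done at 12, M2 done at 27
  Job 4: M1 done at 24, M2 done at 36
  Job 5: M1 done at 35, M2 done at 45
Makespan = 45

45


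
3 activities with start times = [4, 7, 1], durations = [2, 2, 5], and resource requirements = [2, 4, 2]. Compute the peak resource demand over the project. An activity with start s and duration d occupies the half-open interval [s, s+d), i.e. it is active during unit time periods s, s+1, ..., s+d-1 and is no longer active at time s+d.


Each activity i is active on [start_i, start_i + duration_i).
Compute total resource usage per time slot:
  t=0: active resources = [], total = 0
  t=1: active resources = [2], total = 2
  t=2: active resources = [2], total = 2
  t=3: active resources = [2], total = 2
  t=4: active resources = [2, 2], total = 4
  t=5: active resources = [2, 2], total = 4
  t=6: active resources = [], total = 0
  t=7: active resources = [4], total = 4
  t=8: active resources = [4], total = 4
Peak resource demand = 4

4


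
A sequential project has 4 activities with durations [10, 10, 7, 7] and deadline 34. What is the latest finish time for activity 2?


LF(activity 2) = deadline - sum of successor durations
Successors: activities 3 through 4 with durations [7, 7]
Sum of successor durations = 14
LF = 34 - 14 = 20

20


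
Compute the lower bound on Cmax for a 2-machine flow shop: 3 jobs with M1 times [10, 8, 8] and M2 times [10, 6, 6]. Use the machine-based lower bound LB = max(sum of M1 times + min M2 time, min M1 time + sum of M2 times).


LB1 = sum(M1 times) + min(M2 times) = 26 + 6 = 32
LB2 = min(M1 times) + sum(M2 times) = 8 + 22 = 30
Lower bound = max(LB1, LB2) = max(32, 30) = 32

32


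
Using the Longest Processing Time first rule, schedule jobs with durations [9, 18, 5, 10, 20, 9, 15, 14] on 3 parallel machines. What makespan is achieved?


Sort jobs in decreasing order (LPT): [20, 18, 15, 14, 10, 9, 9, 5]
Assign each job to the least loaded machine:
  Machine 1: jobs [20, 9, 5], load = 34
  Machine 2: jobs [18, 10, 9], load = 37
  Machine 3: jobs [15, 14], load = 29
Makespan = max load = 37

37


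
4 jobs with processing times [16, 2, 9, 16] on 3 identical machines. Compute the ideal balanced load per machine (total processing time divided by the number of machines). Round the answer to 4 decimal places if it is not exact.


Total processing time = 16 + 2 + 9 + 16 = 43
Number of machines = 3
Ideal balanced load = 43 / 3 = 14.3333

14.3333


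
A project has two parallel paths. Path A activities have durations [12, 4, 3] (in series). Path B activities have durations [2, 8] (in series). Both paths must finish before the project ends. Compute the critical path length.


Path A total = 12 + 4 + 3 = 19
Path B total = 2 + 8 = 10
Critical path = longest path = max(19, 10) = 19

19


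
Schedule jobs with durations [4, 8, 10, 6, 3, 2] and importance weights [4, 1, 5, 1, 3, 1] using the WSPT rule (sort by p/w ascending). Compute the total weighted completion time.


Compute p/w ratios and sort ascending (WSPT): [(4, 4), (3, 3), (10, 5), (2, 1), (6, 1), (8, 1)]
Compute weighted completion times:
  Job (p=4,w=4): C=4, w*C=4*4=16
  Job (p=3,w=3): C=7, w*C=3*7=21
  Job (p=10,w=5): C=17, w*C=5*17=85
  Job (p=2,w=1): C=19, w*C=1*19=19
  Job (p=6,w=1): C=25, w*C=1*25=25
  Job (p=8,w=1): C=33, w*C=1*33=33
Total weighted completion time = 199

199


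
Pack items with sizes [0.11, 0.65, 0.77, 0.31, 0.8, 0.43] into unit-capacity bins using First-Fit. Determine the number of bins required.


Place items sequentially using First-Fit:
  Item 0.11 -> new Bin 1
  Item 0.65 -> Bin 1 (now 0.76)
  Item 0.77 -> new Bin 2
  Item 0.31 -> new Bin 3
  Item 0.8 -> new Bin 4
  Item 0.43 -> Bin 3 (now 0.74)
Total bins used = 4

4


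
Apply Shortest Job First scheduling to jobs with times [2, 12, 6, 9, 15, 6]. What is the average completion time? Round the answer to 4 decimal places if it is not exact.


SJF order (ascending): [2, 6, 6, 9, 12, 15]
Completion times:
  Job 1: burst=2, C=2
  Job 2: burst=6, C=8
  Job 3: burst=6, C=14
  Job 4: burst=9, C=23
  Job 5: burst=12, C=35
  Job 6: burst=15, C=50
Average completion = 132/6 = 22.0

22.0


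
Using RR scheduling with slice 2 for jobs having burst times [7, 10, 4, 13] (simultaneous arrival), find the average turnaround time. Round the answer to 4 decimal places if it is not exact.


Time quantum = 2
Execution trace:
  J1 runs 2 units, time = 2
  J2 runs 2 units, time = 4
  J3 runs 2 units, time = 6
  J4 runs 2 units, time = 8
  J1 runs 2 units, time = 10
  J2 runs 2 units, time = 12
  J3 runs 2 units, time = 14
  J4 runs 2 units, time = 16
  J1 runs 2 units, time = 18
  J2 runs 2 units, time = 20
  J4 runs 2 units, time = 22
  J1 runs 1 units, time = 23
  J2 runs 2 units, time = 25
  J4 runs 2 units, time = 27
  J2 runs 2 units, time = 29
  J4 runs 2 units, time = 31
  J4 runs 2 units, time = 33
  J4 runs 1 units, time = 34
Finish times: [23, 29, 14, 34]
Average turnaround = 100/4 = 25.0

25.0
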